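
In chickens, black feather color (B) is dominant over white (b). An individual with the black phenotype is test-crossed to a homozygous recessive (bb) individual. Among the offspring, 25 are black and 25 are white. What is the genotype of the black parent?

Test cross: ? × bb
Offspring: 25 black, 25 white — approximately 1:1.
A 1:1 ratio in a test cross indicates the unknown parent is heterozygous (Bb).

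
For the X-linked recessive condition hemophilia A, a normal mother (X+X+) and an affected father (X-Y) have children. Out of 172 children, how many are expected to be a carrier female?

Cross: X+X+ × X-Y
Offspring: 2 X+X-, 2 X+Y
Probability of a carrier female: 2/4 = 1/2
Expected count = 1/2 × 172 = 86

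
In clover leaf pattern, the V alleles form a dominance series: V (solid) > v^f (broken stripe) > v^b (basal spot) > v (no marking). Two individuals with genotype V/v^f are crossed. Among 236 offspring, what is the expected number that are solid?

Cross: V/v^f × V/v^f
Allele dominance: V > v^f > v^b > v
Offspring genotypes: 1 V/V, 2 V/v^f, 1 v^f/v^f
Phenotype counts: 3 solid, 1 broken stripe
solid: 3 out of 4 → fraction 3/4
Expected count = 3/4 × 236 = 177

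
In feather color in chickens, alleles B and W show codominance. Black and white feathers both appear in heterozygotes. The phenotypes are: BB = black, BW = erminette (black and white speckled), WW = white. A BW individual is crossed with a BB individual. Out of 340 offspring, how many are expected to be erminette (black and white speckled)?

Punnett square for BW × BB:
Offspring genotypes: 2 BB, 2 BW
Phenotype counts: 2 black, 2 erminette (black and white speckled)
erminette (black and white speckled): 2 out of 4 → fraction 1/2
Expected count = 1/2 × 340 = 170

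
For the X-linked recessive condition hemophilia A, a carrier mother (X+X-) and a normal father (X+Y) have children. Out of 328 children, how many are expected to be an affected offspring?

Cross: X+X- × X+Y
Offspring: 1 X+X+, 1 X+Y, 1 X+X-, 1 X-Y
Probability of an affected offspring: 1/4
Expected count = 1/4 × 328 = 82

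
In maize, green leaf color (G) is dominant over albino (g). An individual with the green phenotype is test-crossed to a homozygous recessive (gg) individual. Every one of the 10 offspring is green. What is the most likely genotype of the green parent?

Test cross: ? × gg
All offspring are green.
If the unknown parent were heterozygous (Gg), about half of 10 offspring would be albino; none are. The unknown parent is most likely homozygous dominant (GG).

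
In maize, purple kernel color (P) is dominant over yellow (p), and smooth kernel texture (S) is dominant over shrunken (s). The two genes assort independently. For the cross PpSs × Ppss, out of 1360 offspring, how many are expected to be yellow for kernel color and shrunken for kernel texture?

Dihybrid cross PpSs × Ppss — consider each gene separately:
kernel color: Pp × Pp → 1 PP, 2 Pp, 1 pp → 3 P_ : 1 pp (out of 4)
kernel texture: Ss × ss → 2 Ss, 2 ss → 2 S_ : 2 ss (out of 4)
Looking for: yellow (pp) and shrunken (ss)
P(yellow) = 1/4, P(shrunken) = 2/4
P(both) = 1/4 × 2/4 = 2/16 = 1/8
Expected count = 1/8 × 1360 = 170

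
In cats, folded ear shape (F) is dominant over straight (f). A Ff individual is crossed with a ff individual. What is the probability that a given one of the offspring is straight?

Punnett square for Ff × ff:
Offspring genotypes: 2 Ff, 2 ff
folded: 2, straight: 2
straight: 2 out of 4
Probability: 2/4 = 1/2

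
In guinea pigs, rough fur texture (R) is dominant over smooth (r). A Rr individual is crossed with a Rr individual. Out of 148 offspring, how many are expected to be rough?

Punnett square for Rr × Rr:
Offspring genotypes: 1 RR, 2 Rr, 1 rr
rough: 3, smooth: 1
rough: 3 out of 4 → fraction 3/4
Expected count = 3/4 × 148 = 111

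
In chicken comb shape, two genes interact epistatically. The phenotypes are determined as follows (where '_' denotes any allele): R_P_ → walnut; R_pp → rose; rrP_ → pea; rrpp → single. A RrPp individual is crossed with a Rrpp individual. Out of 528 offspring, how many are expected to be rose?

Cross: RrPp × Rrpp — consider each gene separately:
R gene: Rr × Rr → 1 RR, 2 Rr, 1 rr → 3 R_ : 1 rr (out of 4)
P gene: Pp × pp → 2 Pp, 2 pp → 2 P_ : 2 pp (out of 4)
Genotype classes (out of 4 × 4 = 16): R_P_ = 3×2 = 6; R_pp = 3×2 = 6; rrP_ = 1×2 = 2; rrpp = 1×2 = 2
Apply the phenotype rules: R_P_ (6) → walnut; R_pp (6) → rose; rrP_ (2) → pea; rrpp (2) → single
Phenotype counts (out of 16): 6 walnut, 6 rose, 2 pea, 2 single
rose: 6 out of 16 → fraction 3/8
Expected count = 3/8 × 528 = 198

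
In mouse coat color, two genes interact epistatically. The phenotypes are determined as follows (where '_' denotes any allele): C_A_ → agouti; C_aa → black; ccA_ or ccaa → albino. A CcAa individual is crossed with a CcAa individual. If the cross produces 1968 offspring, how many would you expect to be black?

Cross: CcAa × CcAa — consider each gene separately:
C gene: Cc × Cc → 1 CC, 2 Cc, 1 cc → 3 C_ : 1 cc (out of 4)
A gene: Aa × Aa → 1 AA, 2 Aa, 1 aa → 3 A_ : 1 aa (out of 4)
Genotype classes (out of 4 × 4 = 16): C_A_ = 3×3 = 9; C_aa = 3×1 = 3; ccA_ = 1×3 = 3; ccaa = 1×1 = 1
Apply the phenotype rules: C_A_ (9) → agouti; C_aa (3) → black; ccA_ (3) + ccaa (1) → albino
Phenotype counts (out of 16): 9 agouti, 3 black, 4 albino
black: 3 out of 16 → fraction 3/16
Expected count = 3/16 × 1968 = 369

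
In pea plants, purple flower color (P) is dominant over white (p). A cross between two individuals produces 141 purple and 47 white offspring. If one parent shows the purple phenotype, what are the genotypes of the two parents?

Observed offspring: 141 purple, 47 white
The observed ratio simplifies to 3:1. White (pp) offspring appear, so each parent must contribute one p allele. The parent stated to show purple carries P, so it is Pp. The other parent is then either Pp or pp: Pp × pp would give a 1:1 split, whereas Pp × Pp gives 3:1 — matching the data. So both parents are heterozygous (Pp × Pp).
Parent genotypes: Pp × Pp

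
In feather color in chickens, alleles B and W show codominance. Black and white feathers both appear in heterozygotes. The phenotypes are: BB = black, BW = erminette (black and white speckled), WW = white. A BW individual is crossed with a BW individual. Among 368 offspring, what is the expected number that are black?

Punnett square for BW × BW:
Offspring genotypes: 1 BB, 2 BW, 1 WW
Phenotype counts: 1 black, 2 erminette (black and white speckled), 1 white
black: 1 out of 4 → fraction 1/4
Expected count = 1/4 × 368 = 92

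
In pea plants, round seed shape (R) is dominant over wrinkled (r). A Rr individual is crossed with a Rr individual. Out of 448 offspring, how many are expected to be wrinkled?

Punnett square for Rr × Rr:
Offspring genotypes: 1 RR, 2 Rr, 1 rr
round: 3, wrinkled: 1
wrinkled: 1 out of 4 → fraction 1/4
Expected count = 1/4 × 448 = 112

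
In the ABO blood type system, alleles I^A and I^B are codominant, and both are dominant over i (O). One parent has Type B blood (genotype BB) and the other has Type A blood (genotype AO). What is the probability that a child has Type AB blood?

Cross: BB × AO
Possible offspring genotypes: 2 AB, 2 BO
Blood type counts: 2 Type AB, 2 Type B
Probability of Type AB: 2/4 = 1/2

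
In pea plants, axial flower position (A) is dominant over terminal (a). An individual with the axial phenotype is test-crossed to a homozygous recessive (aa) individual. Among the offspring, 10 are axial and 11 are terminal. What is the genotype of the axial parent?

Test cross: ? × aa
Offspring: 10 axial, 11 terminal — approximately 1:1.
A 1:1 ratio in a test cross indicates the unknown parent is heterozygous (Aa).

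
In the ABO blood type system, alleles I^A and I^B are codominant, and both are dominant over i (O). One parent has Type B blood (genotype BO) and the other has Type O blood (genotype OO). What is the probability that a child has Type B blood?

Cross: BO × OO
Possible offspring genotypes: 2 BO, 2 OO
Blood type counts: 2 Type B, 2 Type O
Probability of Type B: 2/4 = 1/2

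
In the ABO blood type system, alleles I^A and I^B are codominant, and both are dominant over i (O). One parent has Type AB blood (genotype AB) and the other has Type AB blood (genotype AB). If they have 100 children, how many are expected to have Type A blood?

Cross: AB × AB
Possible offspring genotypes: 1 AA, 2 AB, 1 BB
Blood type counts: 1 Type A, 2 Type AB, 1 Type B
Probability of Type A: 1/4
Expected count = 1/4 × 100 = 25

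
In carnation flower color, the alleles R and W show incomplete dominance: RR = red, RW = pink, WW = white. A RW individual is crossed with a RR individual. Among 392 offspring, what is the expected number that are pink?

Punnett square for RW × RR:
Offspring genotypes: 2 RR, 2 RW
Phenotype counts: 2 red, 2 pink
pink: 2 out of 4 → fraction 1/2
Expected count = 1/2 × 392 = 196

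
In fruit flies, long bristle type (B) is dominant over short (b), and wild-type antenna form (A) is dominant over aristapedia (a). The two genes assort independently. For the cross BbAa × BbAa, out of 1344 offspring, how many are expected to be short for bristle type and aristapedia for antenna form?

Dihybrid cross BbAa × BbAa — consider each gene separately:
bristle type: Bb × Bb → 1 BB, 2 Bb, 1 bb → 3 B_ : 1 bb (out of 4)
antenna form: Aa × Aa → 1 AA, 2 Aa, 1 aa → 3 A_ : 1 aa (out of 4)
Looking for: short (bb) and aristapedia (aa)
P(short) = 1/4, P(aristapedia) = 1/4
P(both) = 1/4 × 1/4 = 1/16
Expected count = 1/16 × 1344 = 84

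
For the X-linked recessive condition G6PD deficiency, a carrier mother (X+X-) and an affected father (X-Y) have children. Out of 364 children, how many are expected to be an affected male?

Cross: X+X- × X-Y
Offspring: 1 X+X-, 1 X+Y, 1 X-X-, 1 X-Y
Probability of an affected male: 1/4
Expected count = 1/4 × 364 = 91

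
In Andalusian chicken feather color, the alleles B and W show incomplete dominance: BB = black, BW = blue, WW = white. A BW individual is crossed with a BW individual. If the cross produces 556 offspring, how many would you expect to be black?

Punnett square for BW × BW:
Offspring genotypes: 1 BB, 2 BW, 1 WW
Phenotype counts: 1 black, 2 blue, 1 white
black: 1 out of 4 → fraction 1/4
Expected count = 1/4 × 556 = 139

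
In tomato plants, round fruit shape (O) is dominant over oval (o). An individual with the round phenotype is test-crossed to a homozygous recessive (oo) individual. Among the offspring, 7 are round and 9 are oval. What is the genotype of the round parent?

Test cross: ? × oo
Offspring: 7 round, 9 oval — approximately 1:1.
A 1:1 ratio in a test cross indicates the unknown parent is heterozygous (Oo).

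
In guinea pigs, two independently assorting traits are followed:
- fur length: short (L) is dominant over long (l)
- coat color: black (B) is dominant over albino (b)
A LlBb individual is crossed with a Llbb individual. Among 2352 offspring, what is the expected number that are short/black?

Dihybrid cross LlBb × Llbb — consider each gene separately:
fur length: Ll × Ll → 1 LL, 2 Ll, 1 ll → 3 L_ : 1 ll (out of 4)
coat color: Bb × bb → 2 Bb, 2 bb → 2 B_ : 2 bb (out of 4)
Combine (counts out of 4 × 4 = 16): short/black (L_B_) = 3×2 = 6; short/albino (L_bb) = 3×2 = 6; long/black (llB_) = 1×2 = 2; long/albino (llbb) = 1×2 = 2
Phenotype counts (out of 16): 6 short/black, 6 short/albino, 2 long/black, 2 long/albino
short/black: 6 out of 16 → fraction 3/8
Expected count = 3/8 × 2352 = 882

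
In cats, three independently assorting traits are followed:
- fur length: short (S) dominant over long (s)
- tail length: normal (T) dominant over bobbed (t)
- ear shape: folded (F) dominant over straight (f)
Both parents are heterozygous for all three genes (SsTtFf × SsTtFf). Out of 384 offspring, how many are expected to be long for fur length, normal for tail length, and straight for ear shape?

Trihybrid cross: SsTtFf × SsTtFf
Each trait segregates independently with a 3:1 phenotypic ratio, so each gene contributes 3/4 (dominant) or 1/4 (recessive).
Target: long (fur length), normal (tail length), straight (ear shape)
Probability = product of independent per-trait probabilities
= 1/4 × 3/4 × 1/4 = 3/64
Expected count = 3/64 × 384 = 18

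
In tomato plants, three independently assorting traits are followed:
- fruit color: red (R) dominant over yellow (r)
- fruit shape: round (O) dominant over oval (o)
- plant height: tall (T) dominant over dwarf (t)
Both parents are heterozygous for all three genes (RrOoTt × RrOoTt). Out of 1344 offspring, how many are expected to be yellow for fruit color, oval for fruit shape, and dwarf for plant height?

Trihybrid cross: RrOoTt × RrOoTt
Each trait segregates independently with a 3:1 phenotypic ratio, so each gene contributes 3/4 (dominant) or 1/4 (recessive).
Target: yellow (fruit color), oval (fruit shape), dwarf (plant height)
Probability = product of independent per-trait probabilities
= 1/4 × 1/4 × 1/4 = 1/64
Expected count = 1/64 × 1344 = 21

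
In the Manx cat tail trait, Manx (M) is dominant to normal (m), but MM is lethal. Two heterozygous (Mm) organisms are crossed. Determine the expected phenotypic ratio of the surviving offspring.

Cross: Mm × Mm
Punnett square offspring (before lethality): 1 MM, 2 Mm, 1 mm
The MM genotype is lethal (embryos die); surviving offspring: 2 Mm, 1 mm
Ratio: 2 Manx (tailless) : 1 normal-tailed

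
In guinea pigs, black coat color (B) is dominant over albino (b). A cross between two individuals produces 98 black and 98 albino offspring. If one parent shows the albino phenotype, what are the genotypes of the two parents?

Observed offspring: 98 black, 98 albino
The observed ratio simplifies to 1:1. One parent shows albino, so its genotype must be bb. A 1:1 offspring split requires the other parent to be heterozygous (Bb).
Parent genotypes: bb × Bb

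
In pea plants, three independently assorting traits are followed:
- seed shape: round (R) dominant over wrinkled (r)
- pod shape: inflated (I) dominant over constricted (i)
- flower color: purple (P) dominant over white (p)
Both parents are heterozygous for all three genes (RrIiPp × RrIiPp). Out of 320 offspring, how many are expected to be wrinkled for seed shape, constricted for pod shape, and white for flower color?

Trihybrid cross: RrIiPp × RrIiPp
Each trait segregates independently with a 3:1 phenotypic ratio, so each gene contributes 3/4 (dominant) or 1/4 (recessive).
Target: wrinkled (seed shape), constricted (pod shape), white (flower color)
Probability = product of independent per-trait probabilities
= 1/4 × 1/4 × 1/4 = 1/64
Expected count = 1/64 × 320 = 5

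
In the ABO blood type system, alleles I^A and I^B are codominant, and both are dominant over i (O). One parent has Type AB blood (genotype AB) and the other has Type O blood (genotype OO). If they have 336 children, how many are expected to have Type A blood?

Cross: AB × OO
Possible offspring genotypes: 2 AO, 2 BO
Blood type counts: 2 Type A, 2 Type B
Probability of Type A: 2/4 = 1/2
Expected count = 1/2 × 336 = 168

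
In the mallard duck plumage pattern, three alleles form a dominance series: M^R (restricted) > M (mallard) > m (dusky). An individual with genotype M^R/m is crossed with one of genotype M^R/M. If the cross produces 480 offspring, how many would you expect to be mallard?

Cross: M^R/m × M^R/M
Allele dominance: M^R > M > m
Offspring genotypes: 1 M^R/M^R, 1 M^R/M, 1 M^R/m, 1 M/m
Phenotype counts: 3 restricted, 1 mallard
mallard: 1 out of 4 → fraction 1/4
Expected count = 1/4 × 480 = 120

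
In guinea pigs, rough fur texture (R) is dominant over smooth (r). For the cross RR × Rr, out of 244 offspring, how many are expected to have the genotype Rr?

Punnett square for RR × Rr:
Offspring genotypes: 2 RR, 2 Rr
Total offspring: 4
Count with target: 2
Probability: 2/4 = 1/2
Expected count = 1/2 × 244 = 122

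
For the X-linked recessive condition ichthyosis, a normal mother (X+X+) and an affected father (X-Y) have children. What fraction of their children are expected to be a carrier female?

Cross: X+X+ × X-Y
Offspring: 2 X+X-, 2 X+Y
Probability of a carrier female: 2/4 = 1/2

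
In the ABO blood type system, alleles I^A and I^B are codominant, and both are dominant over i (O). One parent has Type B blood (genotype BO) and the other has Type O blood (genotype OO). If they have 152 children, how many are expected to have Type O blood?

Cross: BO × OO
Possible offspring genotypes: 2 BO, 2 OO
Blood type counts: 2 Type B, 2 Type O
Probability of Type O: 2/4 = 1/2
Expected count = 1/2 × 152 = 76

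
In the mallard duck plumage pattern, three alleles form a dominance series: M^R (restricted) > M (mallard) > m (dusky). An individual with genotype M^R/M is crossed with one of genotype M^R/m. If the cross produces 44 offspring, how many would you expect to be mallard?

Cross: M^R/M × M^R/m
Allele dominance: M^R > M > m
Offspring genotypes: 1 M^R/M^R, 1 M^R/m, 1 M^R/M, 1 M/m
Phenotype counts: 3 restricted, 1 mallard
mallard: 1 out of 4 → fraction 1/4
Expected count = 1/4 × 44 = 11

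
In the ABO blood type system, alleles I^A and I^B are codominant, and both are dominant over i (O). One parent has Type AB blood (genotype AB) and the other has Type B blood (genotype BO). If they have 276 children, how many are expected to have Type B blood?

Cross: AB × BO
Possible offspring genotypes: 1 AB, 1 AO, 1 BB, 1 BO
Blood type counts: 1 Type AB, 1 Type A, 2 Type B
Probability of Type B: 2/4 = 1/2
Expected count = 1/2 × 276 = 138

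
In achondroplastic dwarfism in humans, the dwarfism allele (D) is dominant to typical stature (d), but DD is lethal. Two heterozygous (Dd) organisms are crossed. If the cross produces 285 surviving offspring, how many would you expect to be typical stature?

Cross: Dd × Dd
Punnett square offspring (before lethality): 1 DD, 2 Dd, 1 dd
The DD genotype is lethal (embryos die); surviving offspring: 2 Dd, 1 dd
typical stature: 1 out of 3 → fraction 1/3
Expected count = 1/3 × 285 = 95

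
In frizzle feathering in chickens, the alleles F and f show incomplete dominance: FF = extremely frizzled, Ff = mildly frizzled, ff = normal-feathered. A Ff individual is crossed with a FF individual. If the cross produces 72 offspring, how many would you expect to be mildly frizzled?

Punnett square for Ff × FF:
Offspring genotypes: 2 FF, 2 Ff
Phenotype counts: 2 extremely frizzled, 2 mildly frizzled
mildly frizzled: 2 out of 4 → fraction 1/2
Expected count = 1/2 × 72 = 36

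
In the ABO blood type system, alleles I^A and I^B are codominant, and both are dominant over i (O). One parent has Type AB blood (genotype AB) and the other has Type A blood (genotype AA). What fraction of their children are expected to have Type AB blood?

Cross: AB × AA
Possible offspring genotypes: 2 AA, 2 AB
Blood type counts: 2 Type A, 2 Type AB
Probability of Type AB: 2/4 = 1/2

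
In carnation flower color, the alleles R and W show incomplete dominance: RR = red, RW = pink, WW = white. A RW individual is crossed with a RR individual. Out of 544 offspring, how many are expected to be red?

Punnett square for RW × RR:
Offspring genotypes: 2 RR, 2 RW
Phenotype counts: 2 red, 2 pink
red: 2 out of 4 → fraction 1/2
Expected count = 1/2 × 544 = 272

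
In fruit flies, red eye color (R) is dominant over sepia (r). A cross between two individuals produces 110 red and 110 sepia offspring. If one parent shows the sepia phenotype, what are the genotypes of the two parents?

Observed offspring: 110 red, 110 sepia
The observed ratio simplifies to 1:1. One parent shows sepia, so its genotype must be rr. A 1:1 offspring split requires the other parent to be heterozygous (Rr).
Parent genotypes: rr × Rr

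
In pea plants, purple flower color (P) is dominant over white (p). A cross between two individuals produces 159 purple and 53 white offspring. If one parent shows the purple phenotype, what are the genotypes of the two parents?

Observed offspring: 159 purple, 53 white
The observed ratio simplifies to 3:1. White (pp) offspring appear, so each parent must contribute one p allele. The parent stated to show purple carries P, so it is Pp. The other parent is then either Pp or pp: Pp × pp would give a 1:1 split, whereas Pp × Pp gives 3:1 — matching the data. So both parents are heterozygous (Pp × Pp).
Parent genotypes: Pp × Pp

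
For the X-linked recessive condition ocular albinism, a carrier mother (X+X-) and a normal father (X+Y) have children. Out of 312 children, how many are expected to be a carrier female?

Cross: X+X- × X+Y
Offspring: 1 X+X+, 1 X+Y, 1 X+X-, 1 X-Y
Probability of a carrier female: 1/4
Expected count = 1/4 × 312 = 78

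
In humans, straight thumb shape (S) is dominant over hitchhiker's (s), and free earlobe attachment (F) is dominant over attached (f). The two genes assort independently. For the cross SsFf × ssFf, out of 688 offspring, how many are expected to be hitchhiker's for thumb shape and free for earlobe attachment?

Dihybrid cross SsFf × ssFf — consider each gene separately:
thumb shape: Ss × ss → 2 Ss, 2 ss → 2 S_ : 2 ss (out of 4)
earlobe attachment: Ff × Ff → 1 FF, 2 Ff, 1 ff → 3 F_ : 1 ff (out of 4)
Looking for: hitchhiker's (ss) and free (F_)
P(hitchhiker's) = 2/4, P(free) = 3/4
P(both) = 2/4 × 3/4 = 6/16 = 3/8
Expected count = 3/8 × 688 = 258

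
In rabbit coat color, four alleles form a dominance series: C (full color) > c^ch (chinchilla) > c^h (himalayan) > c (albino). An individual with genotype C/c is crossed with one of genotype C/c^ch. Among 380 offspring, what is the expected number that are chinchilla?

Cross: C/c × C/c^ch
Allele dominance: C > c^ch > c^h > c
Offspring genotypes: 1 C/C, 1 C/c^ch, 1 C/c, 1 c^ch/c
Phenotype counts: 3 full color, 1 chinchilla
chinchilla: 1 out of 4 → fraction 1/4
Expected count = 1/4 × 380 = 95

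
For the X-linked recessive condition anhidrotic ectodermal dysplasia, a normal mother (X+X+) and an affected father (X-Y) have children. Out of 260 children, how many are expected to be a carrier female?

Cross: X+X+ × X-Y
Offspring: 2 X+X-, 2 X+Y
Probability of a carrier female: 2/4 = 1/2
Expected count = 1/2 × 260 = 130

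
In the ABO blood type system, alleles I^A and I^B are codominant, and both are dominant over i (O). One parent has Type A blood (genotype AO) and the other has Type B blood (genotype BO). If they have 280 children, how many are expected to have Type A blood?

Cross: AO × BO
Possible offspring genotypes: 1 AB, 1 AO, 1 BO, 1 OO
Blood type counts: 1 Type AB, 1 Type A, 1 Type B, 1 Type O
Probability of Type A: 1/4
Expected count = 1/4 × 280 = 70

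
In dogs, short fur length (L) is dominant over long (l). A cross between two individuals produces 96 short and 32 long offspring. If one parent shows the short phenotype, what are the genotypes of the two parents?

Observed offspring: 96 short, 32 long
The observed ratio simplifies to 3:1. Long (ll) offspring appear, so each parent must contribute one l allele. The parent stated to show short carries L, so it is Ll. The other parent is then either Ll or ll: Ll × ll would give a 1:1 split, whereas Ll × Ll gives 3:1 — matching the data. So both parents are heterozygous (Ll × Ll).
Parent genotypes: Ll × Ll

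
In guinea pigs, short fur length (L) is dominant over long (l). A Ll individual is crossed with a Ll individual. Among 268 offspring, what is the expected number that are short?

Punnett square for Ll × Ll:
Offspring genotypes: 1 LL, 2 Ll, 1 ll
short: 3, long: 1
short: 3 out of 4 → fraction 3/4
Expected count = 3/4 × 268 = 201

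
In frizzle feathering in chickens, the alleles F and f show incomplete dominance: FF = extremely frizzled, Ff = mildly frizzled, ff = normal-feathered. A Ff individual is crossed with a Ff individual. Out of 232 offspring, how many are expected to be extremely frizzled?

Punnett square for Ff × Ff:
Offspring genotypes: 1 FF, 2 Ff, 1 ff
Phenotype counts: 1 extremely frizzled, 2 mildly frizzled, 1 normal-feathered
extremely frizzled: 1 out of 4 → fraction 1/4
Expected count = 1/4 × 232 = 58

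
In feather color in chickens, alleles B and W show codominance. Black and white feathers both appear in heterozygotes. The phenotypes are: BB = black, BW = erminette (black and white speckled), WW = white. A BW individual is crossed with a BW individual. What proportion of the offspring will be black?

Punnett square for BW × BW:
Offspring genotypes: 1 BB, 2 BW, 1 WW
Phenotype counts: 1 black, 2 erminette (black and white speckled), 1 white
black: 1 out of 4
Probability: 1/4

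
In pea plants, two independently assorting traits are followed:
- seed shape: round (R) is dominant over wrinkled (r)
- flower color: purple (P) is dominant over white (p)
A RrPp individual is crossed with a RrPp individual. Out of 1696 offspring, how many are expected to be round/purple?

Dihybrid cross RrPp × RrPp — consider each gene separately:
seed shape: Rr × Rr → 1 RR, 2 Rr, 1 rr → 3 R_ : 1 rr (out of 4)
flower color: Pp × Pp → 1 PP, 2 Pp, 1 pp → 3 P_ : 1 pp (out of 4)
Combine (counts out of 4 × 4 = 16): round/purple (R_P_) = 3×3 = 9; round/white (R_pp) = 3×1 = 3; wrinkled/purple (rrP_) = 1×3 = 3; wrinkled/white (rrpp) = 1×1 = 1
Phenotype counts (out of 16): 9 round/purple, 3 round/white, 3 wrinkled/purple, 1 wrinkled/white
round/purple: 9 out of 16 → fraction 9/16
Expected count = 9/16 × 1696 = 954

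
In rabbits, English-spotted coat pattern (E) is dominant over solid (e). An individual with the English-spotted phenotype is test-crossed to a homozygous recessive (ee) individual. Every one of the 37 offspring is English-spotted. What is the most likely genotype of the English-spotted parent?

Test cross: ? × ee
All offspring are English-spotted.
If the unknown parent were heterozygous (Ee), about half of 37 offspring would be solid; none are. The unknown parent is most likely homozygous dominant (EE).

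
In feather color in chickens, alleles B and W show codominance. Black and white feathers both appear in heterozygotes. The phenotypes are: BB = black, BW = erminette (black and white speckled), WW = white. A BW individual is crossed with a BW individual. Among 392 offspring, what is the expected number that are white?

Punnett square for BW × BW:
Offspring genotypes: 1 BB, 2 BW, 1 WW
Phenotype counts: 1 black, 2 erminette (black and white speckled), 1 white
white: 1 out of 4 → fraction 1/4
Expected count = 1/4 × 392 = 98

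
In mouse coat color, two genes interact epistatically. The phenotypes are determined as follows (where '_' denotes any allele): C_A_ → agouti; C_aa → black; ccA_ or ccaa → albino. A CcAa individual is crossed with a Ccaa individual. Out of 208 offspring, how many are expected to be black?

Cross: CcAa × Ccaa — consider each gene separately:
C gene: Cc × Cc → 1 CC, 2 Cc, 1 cc → 3 C_ : 1 cc (out of 4)
A gene: Aa × aa → 2 Aa, 2 aa → 2 A_ : 2 aa (out of 4)
Genotype classes (out of 4 × 4 = 16): C_A_ = 3×2 = 6; C_aa = 3×2 = 6; ccA_ = 1×2 = 2; ccaa = 1×2 = 2
Apply the phenotype rules: C_A_ (6) → agouti; C_aa (6) → black; ccA_ (2) + ccaa (2) → albino
Phenotype counts (out of 16): 6 agouti, 6 black, 4 albino
black: 6 out of 16 → fraction 3/8
Expected count = 3/8 × 208 = 78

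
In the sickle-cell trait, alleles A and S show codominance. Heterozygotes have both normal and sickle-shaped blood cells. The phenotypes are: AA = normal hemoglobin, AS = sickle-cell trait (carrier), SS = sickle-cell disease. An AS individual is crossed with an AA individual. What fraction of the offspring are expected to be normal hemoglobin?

Punnett square for AS × AA:
Offspring genotypes: 2 AA, 2 AS
Phenotype counts: 2 normal hemoglobin, 2 sickle-cell trait (carrier)
normal hemoglobin: 2 out of 4
Probability: 2/4 = 1/2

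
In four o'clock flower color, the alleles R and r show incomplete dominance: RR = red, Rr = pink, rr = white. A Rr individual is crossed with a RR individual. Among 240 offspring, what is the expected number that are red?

Punnett square for Rr × RR:
Offspring genotypes: 2 RR, 2 Rr
Phenotype counts: 2 red, 2 pink
red: 2 out of 4 → fraction 1/2
Expected count = 1/2 × 240 = 120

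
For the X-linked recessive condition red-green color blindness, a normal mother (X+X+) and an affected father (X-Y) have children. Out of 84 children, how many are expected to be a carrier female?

Cross: X+X+ × X-Y
Offspring: 2 X+X-, 2 X+Y
Probability of a carrier female: 2/4 = 1/2
Expected count = 1/2 × 84 = 42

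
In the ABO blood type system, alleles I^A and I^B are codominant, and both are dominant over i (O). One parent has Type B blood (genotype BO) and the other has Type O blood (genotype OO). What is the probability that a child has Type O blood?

Cross: BO × OO
Possible offspring genotypes: 2 BO, 2 OO
Blood type counts: 2 Type B, 2 Type O
Probability of Type O: 2/4 = 1/2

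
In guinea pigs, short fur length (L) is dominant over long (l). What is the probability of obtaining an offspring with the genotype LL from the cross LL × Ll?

Punnett square for LL × Ll:
Offspring genotypes: 2 LL, 2 Ll
Total offspring: 4
Count with target: 2
Probability: 2/4 = 1/2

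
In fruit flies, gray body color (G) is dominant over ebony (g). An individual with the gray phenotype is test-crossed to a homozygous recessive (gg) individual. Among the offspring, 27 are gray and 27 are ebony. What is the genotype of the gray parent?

Test cross: ? × gg
Offspring: 27 gray, 27 ebony — approximately 1:1.
A 1:1 ratio in a test cross indicates the unknown parent is heterozygous (Gg).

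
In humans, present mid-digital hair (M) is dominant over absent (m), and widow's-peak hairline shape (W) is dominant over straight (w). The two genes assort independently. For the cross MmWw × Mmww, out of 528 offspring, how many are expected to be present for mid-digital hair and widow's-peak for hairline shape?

Dihybrid cross MmWw × Mmww — consider each gene separately:
mid-digital hair: Mm × Mm → 1 MM, 2 Mm, 1 mm → 3 M_ : 1 mm (out of 4)
hairline shape: Ww × ww → 2 Ww, 2 ww → 2 W_ : 2 ww (out of 4)
Looking for: present (M_) and widow's-peak (W_)
P(present) = 3/4, P(widow's-peak) = 2/4
P(both) = 3/4 × 2/4 = 6/16 = 3/8
Expected count = 3/8 × 528 = 198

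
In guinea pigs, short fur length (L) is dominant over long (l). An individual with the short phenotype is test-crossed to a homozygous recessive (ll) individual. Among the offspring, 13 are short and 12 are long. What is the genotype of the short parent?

Test cross: ? × ll
Offspring: 13 short, 12 long — approximately 1:1.
A 1:1 ratio in a test cross indicates the unknown parent is heterozygous (Ll).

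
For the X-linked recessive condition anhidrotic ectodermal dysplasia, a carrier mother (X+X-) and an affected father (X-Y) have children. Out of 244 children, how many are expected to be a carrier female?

Cross: X+X- × X-Y
Offspring: 1 X+X-, 1 X+Y, 1 X-X-, 1 X-Y
Probability of a carrier female: 1/4
Expected count = 1/4 × 244 = 61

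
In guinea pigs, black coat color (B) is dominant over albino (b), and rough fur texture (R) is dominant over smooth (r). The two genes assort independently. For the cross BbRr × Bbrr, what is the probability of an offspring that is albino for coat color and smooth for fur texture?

Dihybrid cross BbRr × Bbrr — consider each gene separately:
coat color: Bb × Bb → 1 BB, 2 Bb, 1 bb → 3 B_ : 1 bb (out of 4)
fur texture: Rr × rr → 2 Rr, 2 rr → 2 R_ : 2 rr (out of 4)
Looking for: albino (bb) and smooth (rr)
P(albino) = 1/4, P(smooth) = 2/4
P(both) = 1/4 × 2/4 = 2/16 = 1/8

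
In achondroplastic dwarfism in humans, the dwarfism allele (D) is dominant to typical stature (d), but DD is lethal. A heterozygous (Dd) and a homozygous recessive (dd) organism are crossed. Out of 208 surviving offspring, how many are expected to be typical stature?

Cross: Dd × dd
Punnett square offspring (before lethality): 2 Dd, 2 dd
No DD offspring are produced in this cross.
typical stature: 2 out of 4 → fraction 1/2
Expected count = 1/2 × 208 = 104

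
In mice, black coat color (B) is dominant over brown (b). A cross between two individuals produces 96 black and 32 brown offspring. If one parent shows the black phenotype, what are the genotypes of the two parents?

Observed offspring: 96 black, 32 brown
The observed ratio simplifies to 3:1. Brown (bb) offspring appear, so each parent must contribute one b allele. The parent stated to show black carries B, so it is Bb. The other parent is then either Bb or bb: Bb × bb would give a 1:1 split, whereas Bb × Bb gives 3:1 — matching the data. So both parents are heterozygous (Bb × Bb).
Parent genotypes: Bb × Bb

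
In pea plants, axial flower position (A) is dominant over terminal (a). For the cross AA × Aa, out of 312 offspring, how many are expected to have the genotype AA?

Punnett square for AA × Aa:
Offspring genotypes: 2 AA, 2 Aa
Total offspring: 4
Count with target: 2
Probability: 2/4 = 1/2
Expected count = 1/2 × 312 = 156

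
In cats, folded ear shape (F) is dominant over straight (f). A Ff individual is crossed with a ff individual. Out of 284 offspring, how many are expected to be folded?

Punnett square for Ff × ff:
Offspring genotypes: 2 Ff, 2 ff
folded: 2, straight: 2
folded: 2 out of 4 → fraction 1/2
Expected count = 1/2 × 284 = 142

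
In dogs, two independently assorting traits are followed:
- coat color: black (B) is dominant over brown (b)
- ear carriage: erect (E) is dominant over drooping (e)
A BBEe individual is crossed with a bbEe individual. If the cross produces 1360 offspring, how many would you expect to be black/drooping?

Dihybrid cross BBEe × bbEe — consider each gene separately:
coat color: BB × bb → 4 Bb → 4 B_ (out of 4)
ear carriage: Ee × Ee → 1 EE, 2 Ee, 1 ee → 3 E_ : 1 ee (out of 4)
Combine (counts out of 4 × 4 = 16): black/erect (B_E_) = 4×3 = 12; black/drooping (B_ee) = 4×1 = 4
Phenotype counts (out of 16): 12 black/erect, 4 black/drooping
black/drooping: 4 out of 16 → fraction 1/4
Expected count = 1/4 × 1360 = 340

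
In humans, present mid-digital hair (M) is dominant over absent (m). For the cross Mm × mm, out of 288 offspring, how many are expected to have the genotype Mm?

Punnett square for Mm × mm:
Offspring genotypes: 2 Mm, 2 mm
Total offspring: 4
Count with target: 2
Probability: 2/4 = 1/2
Expected count = 1/2 × 288 = 144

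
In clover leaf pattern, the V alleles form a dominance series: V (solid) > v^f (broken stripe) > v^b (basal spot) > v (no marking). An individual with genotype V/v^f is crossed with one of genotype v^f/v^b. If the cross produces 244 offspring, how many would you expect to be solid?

Cross: V/v^f × v^f/v^b
Allele dominance: V > v^f > v^b > v
Offspring genotypes: 1 V/v^f, 1 V/v^b, 1 v^f/v^f, 1 v^f/v^b
Phenotype counts: 2 solid, 2 broken stripe
solid: 2 out of 4 → fraction 1/2
Expected count = 1/2 × 244 = 122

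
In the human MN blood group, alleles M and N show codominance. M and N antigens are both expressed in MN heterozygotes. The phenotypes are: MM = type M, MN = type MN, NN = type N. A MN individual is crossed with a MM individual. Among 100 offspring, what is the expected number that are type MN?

Punnett square for MN × MM:
Offspring genotypes: 2 MM, 2 MN
Phenotype counts: 2 type M, 2 type MN
type MN: 2 out of 4 → fraction 1/2
Expected count = 1/2 × 100 = 50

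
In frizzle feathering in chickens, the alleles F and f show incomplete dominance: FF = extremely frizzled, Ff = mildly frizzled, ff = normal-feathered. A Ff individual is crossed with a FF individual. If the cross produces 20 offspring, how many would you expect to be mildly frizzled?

Punnett square for Ff × FF:
Offspring genotypes: 2 FF, 2 Ff
Phenotype counts: 2 extremely frizzled, 2 mildly frizzled
mildly frizzled: 2 out of 4 → fraction 1/2
Expected count = 1/2 × 20 = 10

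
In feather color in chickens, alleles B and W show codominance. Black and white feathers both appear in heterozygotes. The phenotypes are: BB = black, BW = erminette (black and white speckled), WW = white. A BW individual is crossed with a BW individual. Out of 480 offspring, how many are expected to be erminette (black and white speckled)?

Punnett square for BW × BW:
Offspring genotypes: 1 BB, 2 BW, 1 WW
Phenotype counts: 1 black, 2 erminette (black and white speckled), 1 white
erminette (black and white speckled): 2 out of 4 → fraction 1/2
Expected count = 1/2 × 480 = 240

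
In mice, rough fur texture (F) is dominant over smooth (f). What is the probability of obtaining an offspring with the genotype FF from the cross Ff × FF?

Punnett square for Ff × FF:
Offspring genotypes: 2 FF, 2 Ff
Total offspring: 4
Count with target: 2
Probability: 2/4 = 1/2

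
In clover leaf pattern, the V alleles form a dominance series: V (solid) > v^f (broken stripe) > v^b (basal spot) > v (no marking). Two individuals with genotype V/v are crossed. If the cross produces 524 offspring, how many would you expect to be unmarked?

Cross: V/v × V/v
Allele dominance: V > v^f > v^b > v
Offspring genotypes: 1 V/V, 2 V/v, 1 v/v
Phenotype counts: 3 solid, 1 unmarked
unmarked: 1 out of 4 → fraction 1/4
Expected count = 1/4 × 524 = 131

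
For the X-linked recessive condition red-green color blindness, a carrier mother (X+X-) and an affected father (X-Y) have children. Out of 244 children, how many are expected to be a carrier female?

Cross: X+X- × X-Y
Offspring: 1 X+X-, 1 X+Y, 1 X-X-, 1 X-Y
Probability of a carrier female: 1/4
Expected count = 1/4 × 244 = 61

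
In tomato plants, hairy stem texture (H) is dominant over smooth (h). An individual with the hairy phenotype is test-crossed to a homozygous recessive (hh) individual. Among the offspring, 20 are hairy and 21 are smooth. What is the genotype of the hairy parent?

Test cross: ? × hh
Offspring: 20 hairy, 21 smooth — approximately 1:1.
A 1:1 ratio in a test cross indicates the unknown parent is heterozygous (Hh).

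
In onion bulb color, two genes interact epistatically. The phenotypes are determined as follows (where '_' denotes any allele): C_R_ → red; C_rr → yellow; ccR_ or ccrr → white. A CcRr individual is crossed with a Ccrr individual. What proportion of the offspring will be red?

Cross: CcRr × Ccrr — consider each gene separately:
C gene: Cc × Cc → 1 CC, 2 Cc, 1 cc → 3 C_ : 1 cc (out of 4)
R gene: Rr × rr → 2 Rr, 2 rr → 2 R_ : 2 rr (out of 4)
Genotype classes (out of 4 × 4 = 16): C_R_ = 3×2 = 6; C_rr = 3×2 = 6; ccR_ = 1×2 = 2; ccrr = 1×2 = 2
Apply the phenotype rules: C_R_ (6) → red; C_rr (6) → yellow; ccR_ (2) + ccrr (2) → white
Phenotype counts (out of 16): 6 red, 6 yellow, 4 white
red: 6 out of 16
Probability: 6/16 = 3/8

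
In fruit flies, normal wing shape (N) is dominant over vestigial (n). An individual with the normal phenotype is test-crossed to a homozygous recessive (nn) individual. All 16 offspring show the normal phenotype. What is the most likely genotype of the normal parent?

Test cross: ? × nn
All offspring are normal.
If the unknown parent were heterozygous (Nn), about half of 16 offspring would be vestigial; none are. The unknown parent is most likely homozygous dominant (NN).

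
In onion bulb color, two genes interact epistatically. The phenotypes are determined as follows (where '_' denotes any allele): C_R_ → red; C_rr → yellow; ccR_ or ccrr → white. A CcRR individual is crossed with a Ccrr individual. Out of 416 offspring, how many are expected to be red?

Cross: CcRR × Ccrr — consider each gene separately:
C gene: Cc × Cc → 1 CC, 2 Cc, 1 cc → 3 C_ : 1 cc (out of 4)
R gene: RR × rr → 4 Rr → 4 R_ (out of 4)
Genotype classes (out of 4 × 4 = 16): C_R_ = 3×4 = 12; ccR_ = 1×4 = 4
Apply the phenotype rules: C_R_ (12) → red; ccR_ (4) → white
Phenotype counts (out of 16): 12 red, 4 white
red: 12 out of 16 → fraction 3/4
Expected count = 3/4 × 416 = 312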